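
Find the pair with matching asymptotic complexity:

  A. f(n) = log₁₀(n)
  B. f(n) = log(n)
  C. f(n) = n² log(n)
A and B

Examining each function:
  A. log₁₀(n) is O(log n)
  B. log(n) is O(log n)
  C. n² log(n) is O(n² log n)

Functions A and B both have the same complexity class.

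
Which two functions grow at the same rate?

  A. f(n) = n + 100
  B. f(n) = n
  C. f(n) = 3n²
A and B

Examining each function:
  A. n + 100 is O(n)
  B. n is O(n)
  C. 3n² is O(n²)

Functions A and B both have the same complexity class.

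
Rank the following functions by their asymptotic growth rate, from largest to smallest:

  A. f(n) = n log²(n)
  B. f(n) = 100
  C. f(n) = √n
A > C > B

Comparing growth rates:
A = n log²(n) is O(n log² n)
C = √n is O(√n)
B = 100 is O(1)

Therefore, the order from fastest to slowest is: A > C > B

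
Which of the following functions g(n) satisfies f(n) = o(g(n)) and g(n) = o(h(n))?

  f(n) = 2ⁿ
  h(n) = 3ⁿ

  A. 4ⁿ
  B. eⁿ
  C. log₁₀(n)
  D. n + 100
B

We need g(n) with 2ⁿ = o(g(n)) and g(n) = o(3ⁿ), i.e. O(2ⁿ) ≺ g ≺ O(3ⁿ).
Check each option:
  A. 4ⁿ — O(4ⁿ) does not grow strictly slower than h(n)
  B. eⁿ — O(eⁿ) is strictly between O(2ⁿ) and O(3ⁿ) ✓
  C. log₁₀(n) — O(log n) does not grow strictly faster than f(n)
  D. n + 100 — O(n) does not grow strictly faster than f(n)

Only option B (eⁿ) lies strictly between.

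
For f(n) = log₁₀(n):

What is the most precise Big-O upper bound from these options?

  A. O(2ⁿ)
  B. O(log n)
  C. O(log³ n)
B

f(n) = log₁₀(n) is O(log n).
All listed options are valid Big-O bounds (upper bounds),
but O(log n) is the tightest (smallest valid bound).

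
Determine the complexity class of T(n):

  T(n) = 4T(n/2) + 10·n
Θ(n²)

Master Theorem: a = 4, b = 2, f(n) = 10·n.
Compute the critical exponent d = log₂(4) = 2.
Compare f(n) = Θ(n) against n^d:
  k = 1 < d = 2, so f(n) = O(n^(d-ε)) — Case 1.
  The recursion cost dominates: T(n) = Θ(n^d) = Θ(n²).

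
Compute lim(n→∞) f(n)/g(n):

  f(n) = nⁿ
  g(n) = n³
∞

Since nⁿ (O(nⁿ)) grows faster than n³ (O(n³)),
the ratio f(n)/g(n) → ∞ as n → ∞.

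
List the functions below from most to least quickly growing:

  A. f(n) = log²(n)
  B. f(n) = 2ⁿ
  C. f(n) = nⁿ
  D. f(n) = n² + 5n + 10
C > B > D > A

Comparing growth rates:
C = nⁿ is O(nⁿ)
B = 2ⁿ is O(2ⁿ)
D = n² + 5n + 10 is O(n²)
A = log²(n) is O(log² n)

Therefore, the order from fastest to slowest is: C > B > D > A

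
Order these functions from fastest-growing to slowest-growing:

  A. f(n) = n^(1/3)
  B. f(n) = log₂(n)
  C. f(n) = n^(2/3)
C > A > B

Comparing growth rates:
C = n^(2/3) is O(n^(2/3))
A = n^(1/3) is O(n^(1/3))
B = log₂(n) is O(log n)

Therefore, the order from fastest to slowest is: C > A > B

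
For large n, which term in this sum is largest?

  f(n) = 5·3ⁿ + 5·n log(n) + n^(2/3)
5·3ⁿ

Looking at each term:
  - 5·3ⁿ is O(3ⁿ)
  - 5·n log(n) is O(n log n)
  - n^(2/3) is O(n^(2/3))

The term 5·3ⁿ (O(3ⁿ)) grows fastest and dominates all others.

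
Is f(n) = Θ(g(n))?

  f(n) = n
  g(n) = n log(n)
False

f(n) = n is O(n), and g(n) = n log(n) is O(n log n).
Since they have different growth rates, f(n) = Θ(g(n)) is false.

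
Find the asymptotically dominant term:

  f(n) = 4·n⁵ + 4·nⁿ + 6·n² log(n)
4·nⁿ

Looking at each term:
  - 4·n⁵ is O(n⁵)
  - 4·nⁿ is O(nⁿ)
  - 6·n² log(n) is O(n² log n)

The term 4·nⁿ (O(nⁿ)) grows fastest and dominates all others.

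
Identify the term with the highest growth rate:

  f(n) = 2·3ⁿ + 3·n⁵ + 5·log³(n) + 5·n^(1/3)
2·3ⁿ

Looking at each term:
  - 2·3ⁿ is O(3ⁿ)
  - 3·n⁵ is O(n⁵)
  - 5·log³(n) is O(log³ n)
  - 5·n^(1/3) is O(n^(1/3))

The term 2·3ⁿ (O(3ⁿ)) grows fastest and dominates all others.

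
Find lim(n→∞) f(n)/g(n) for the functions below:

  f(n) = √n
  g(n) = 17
∞

Since √n (O(√n)) grows faster than 17 (O(1)),
the ratio f(n)/g(n) → ∞ as n → ∞.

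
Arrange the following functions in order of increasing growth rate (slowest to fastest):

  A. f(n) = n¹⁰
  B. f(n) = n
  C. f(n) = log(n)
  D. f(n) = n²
C < B < D < A

Comparing growth rates:
C = log(n) is O(log n)
B = n is O(n)
D = n² is O(n²)
A = n¹⁰ is O(n¹⁰)

Therefore, the order from slowest to fastest is: C < B < D < A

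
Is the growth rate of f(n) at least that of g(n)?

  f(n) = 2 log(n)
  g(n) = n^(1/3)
False

f(n) = 2 log(n) is O(log n), and g(n) = n^(1/3) is O(n^(1/3)).
Since O(log n) grows slower than O(n^(1/3)), f(n) = Ω(g(n)) is false.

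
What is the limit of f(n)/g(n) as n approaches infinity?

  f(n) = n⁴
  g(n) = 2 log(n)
∞

Since n⁴ (O(n⁴)) grows faster than 2 log(n) (O(log n)),
the ratio f(n)/g(n) → ∞ as n → ∞.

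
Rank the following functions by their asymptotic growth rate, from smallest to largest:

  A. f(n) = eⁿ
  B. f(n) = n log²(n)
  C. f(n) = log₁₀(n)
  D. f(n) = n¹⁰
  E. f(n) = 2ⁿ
C < B < D < E < A

Comparing growth rates:
C = log₁₀(n) is O(log n)
B = n log²(n) is O(n log² n)
D = n¹⁰ is O(n¹⁰)
E = 2ⁿ is O(2ⁿ)
A = eⁿ is O(eⁿ)

Therefore, the order from slowest to fastest is: C < B < D < E < A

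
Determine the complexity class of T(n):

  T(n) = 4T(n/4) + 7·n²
Θ(n²)

Master Theorem: a = 4, b = 4, f(n) = 7·n².
Compute the critical exponent d = log₄(4) = 1.
Compare f(n) = Θ(n²) against n^d:
  k = 2 > d = 1, so f(n) = Ω(n^(d+ε)) — Case 3.
  Regularity: a·(n/b)^2/n^2 = a/b^2 = 4/16 < 1 ✓.
  The top-level work dominates: T(n) = Θ(f(n)) = Θ(n²).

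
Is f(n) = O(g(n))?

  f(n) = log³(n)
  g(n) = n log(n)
True

f(n) = log³(n) is O(log³ n), and g(n) = n log(n) is O(n log n).
Since O(log³ n) ⊆ O(n log n) (f grows no faster than g), f(n) = O(g(n)) is true.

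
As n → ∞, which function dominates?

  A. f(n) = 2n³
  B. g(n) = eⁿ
B

f(n) = 2n³ is O(n³), while g(n) = eⁿ is O(eⁿ).
Since O(eⁿ) grows faster than O(n³), g(n) dominates.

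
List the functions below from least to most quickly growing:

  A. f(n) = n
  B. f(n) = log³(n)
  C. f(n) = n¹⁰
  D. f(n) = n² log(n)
B < A < D < C

Comparing growth rates:
B = log³(n) is O(log³ n)
A = n is O(n)
D = n² log(n) is O(n² log n)
C = n¹⁰ is O(n¹⁰)

Therefore, the order from slowest to fastest is: B < A < D < C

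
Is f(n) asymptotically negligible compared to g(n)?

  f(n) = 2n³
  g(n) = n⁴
True

f(n) = 2n³ is O(n³), and g(n) = n⁴ is O(n⁴).
Since O(n³) grows strictly slower than O(n⁴), f(n) = o(g(n)) is true.
This means lim(n→∞) f(n)/g(n) = 0.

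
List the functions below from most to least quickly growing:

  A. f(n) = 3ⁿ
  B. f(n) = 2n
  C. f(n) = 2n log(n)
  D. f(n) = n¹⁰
A > D > C > B

Comparing growth rates:
A = 3ⁿ is O(3ⁿ)
D = n¹⁰ is O(n¹⁰)
C = 2n log(n) is O(n log n)
B = 2n is O(n)

Therefore, the order from fastest to slowest is: A > D > C > B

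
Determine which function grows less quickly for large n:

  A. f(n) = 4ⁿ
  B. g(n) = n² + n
B

f(n) = 4ⁿ is O(4ⁿ), while g(n) = n² + n is O(n²).
Since O(n²) grows slower than O(4ⁿ), g(n) is dominated.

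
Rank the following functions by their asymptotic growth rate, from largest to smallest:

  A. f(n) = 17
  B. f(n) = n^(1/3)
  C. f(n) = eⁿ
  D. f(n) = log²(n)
C > B > D > A

Comparing growth rates:
C = eⁿ is O(eⁿ)
B = n^(1/3) is O(n^(1/3))
D = log²(n) is O(log² n)
A = 17 is O(1)

Therefore, the order from fastest to slowest is: C > B > D > A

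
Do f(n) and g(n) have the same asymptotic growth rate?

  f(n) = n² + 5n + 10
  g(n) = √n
False

f(n) = n² + 5n + 10 is O(n²), and g(n) = √n is O(√n).
Since they have different growth rates, f(n) = Θ(g(n)) is false.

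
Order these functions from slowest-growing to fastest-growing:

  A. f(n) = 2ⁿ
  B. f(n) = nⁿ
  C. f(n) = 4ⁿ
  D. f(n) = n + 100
D < A < C < B

Comparing growth rates:
D = n + 100 is O(n)
A = 2ⁿ is O(2ⁿ)
C = 4ⁿ is O(4ⁿ)
B = nⁿ is O(nⁿ)

Therefore, the order from slowest to fastest is: D < A < C < B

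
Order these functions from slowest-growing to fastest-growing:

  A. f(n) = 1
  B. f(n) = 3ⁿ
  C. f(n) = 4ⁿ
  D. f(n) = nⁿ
A < B < C < D

Comparing growth rates:
A = 1 is O(1)
B = 3ⁿ is O(3ⁿ)
C = 4ⁿ is O(4ⁿ)
D = nⁿ is O(nⁿ)

Therefore, the order from slowest to fastest is: A < B < C < D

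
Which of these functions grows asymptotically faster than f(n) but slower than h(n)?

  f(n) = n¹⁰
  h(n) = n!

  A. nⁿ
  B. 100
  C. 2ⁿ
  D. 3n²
C

We need g(n) with n¹⁰ = o(g(n)) and g(n) = o(n!), i.e. O(n¹⁰) ≺ g ≺ O(n!).
Check each option:
  A. nⁿ — O(nⁿ) does not grow strictly slower than h(n)
  B. 100 — O(1) does not grow strictly faster than f(n)
  C. 2ⁿ — O(2ⁿ) is strictly between O(n¹⁰) and O(n!) ✓
  D. 3n² — O(n²) does not grow strictly faster than f(n)

Only option C (2ⁿ) lies strictly between.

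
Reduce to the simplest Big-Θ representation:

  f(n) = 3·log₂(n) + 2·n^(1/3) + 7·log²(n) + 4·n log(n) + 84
Θ(n log n)

Order the terms by growth rate: 84 ≺ 3·log₂(n) ≺ 7·log²(n) ≺ 2·n^(1/3) ≺ 4·n log(n).
The fastest-growing term 4·n log(n) dominates as n → ∞; dropping its constant factor gives Θ(n log n).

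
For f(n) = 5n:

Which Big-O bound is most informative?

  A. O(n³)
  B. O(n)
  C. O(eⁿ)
B

f(n) = 5n is O(n).
All listed options are valid Big-O bounds (upper bounds),
but O(n) is the tightest (smallest valid bound).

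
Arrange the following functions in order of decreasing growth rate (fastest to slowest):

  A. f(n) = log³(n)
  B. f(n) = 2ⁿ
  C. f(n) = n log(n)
B > C > A

Comparing growth rates:
B = 2ⁿ is O(2ⁿ)
C = n log(n) is O(n log n)
A = log³(n) is O(log³ n)

Therefore, the order from fastest to slowest is: B > C > A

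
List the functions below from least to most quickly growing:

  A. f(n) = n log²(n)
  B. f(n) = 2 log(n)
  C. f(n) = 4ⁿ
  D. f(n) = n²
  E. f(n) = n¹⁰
B < A < D < E < C

Comparing growth rates:
B = 2 log(n) is O(log n)
A = n log²(n) is O(n log² n)
D = n² is O(n²)
E = n¹⁰ is O(n¹⁰)
C = 4ⁿ is O(4ⁿ)

Therefore, the order from slowest to fastest is: B < A < D < E < C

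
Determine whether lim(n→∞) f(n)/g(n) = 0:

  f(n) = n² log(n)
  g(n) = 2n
False

f(n) = n² log(n) is O(n² log n), and g(n) = 2n is O(n).
Since O(n² log n) grows faster than or equal to O(n), f(n) = o(g(n)) is false.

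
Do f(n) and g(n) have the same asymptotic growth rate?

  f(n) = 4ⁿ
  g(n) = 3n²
False

f(n) = 4ⁿ is O(4ⁿ), and g(n) = 3n² is O(n²).
Since they have different growth rates, f(n) = Θ(g(n)) is false.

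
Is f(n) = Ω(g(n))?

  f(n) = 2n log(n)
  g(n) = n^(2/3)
True

f(n) = 2n log(n) is O(n log n), and g(n) = n^(2/3) is O(n^(2/3)).
Since O(n log n) grows at least as fast as O(n^(2/3)), f(n) = Ω(g(n)) is true.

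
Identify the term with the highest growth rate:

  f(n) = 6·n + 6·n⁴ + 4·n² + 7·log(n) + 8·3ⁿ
8·3ⁿ

Looking at each term:
  - 6·n is O(n)
  - 6·n⁴ is O(n⁴)
  - 4·n² is O(n²)
  - 7·log(n) is O(log n)
  - 8·3ⁿ is O(3ⁿ)

The term 8·3ⁿ (O(3ⁿ)) grows fastest and dominates all others.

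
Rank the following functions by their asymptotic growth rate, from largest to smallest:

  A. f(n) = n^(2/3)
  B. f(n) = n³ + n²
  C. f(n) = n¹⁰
C > B > A

Comparing growth rates:
C = n¹⁰ is O(n¹⁰)
B = n³ + n² is O(n³)
A = n^(2/3) is O(n^(2/3))

Therefore, the order from fastest to slowest is: C > B > A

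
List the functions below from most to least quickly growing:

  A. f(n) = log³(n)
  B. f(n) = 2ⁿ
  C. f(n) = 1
B > A > C

Comparing growth rates:
B = 2ⁿ is O(2ⁿ)
A = log³(n) is O(log³ n)
C = 1 is O(1)

Therefore, the order from fastest to slowest is: B > A > C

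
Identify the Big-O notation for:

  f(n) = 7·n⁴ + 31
O(n⁴)

The dominant term in 7·n⁴ + 31 is 7·n⁴, which is Θ(n⁴).
Lower-order terms (31) are asymptotically negligible.
Constants are absorbed, so the tightest bound is O(n⁴).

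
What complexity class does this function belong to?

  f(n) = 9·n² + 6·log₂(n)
O(n²)

The dominant term in 9·n² + 6·log₂(n) is 9·n², which is Θ(n²).
Lower-order terms (6·log₂(n)) are asymptotically negligible.
Constants are absorbed, so the tightest bound is O(n²).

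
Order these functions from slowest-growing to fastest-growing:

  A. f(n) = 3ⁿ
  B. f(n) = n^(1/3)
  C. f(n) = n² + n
B < C < A

Comparing growth rates:
B = n^(1/3) is O(n^(1/3))
C = n² + n is O(n²)
A = 3ⁿ is O(3ⁿ)

Therefore, the order from slowest to fastest is: B < C < A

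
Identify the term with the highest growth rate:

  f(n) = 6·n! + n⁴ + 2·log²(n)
6·n!

Looking at each term:
  - 6·n! is O(n!)
  - n⁴ is O(n⁴)
  - 2·log²(n) is O(log² n)

The term 6·n! (O(n!)) grows fastest and dominates all others.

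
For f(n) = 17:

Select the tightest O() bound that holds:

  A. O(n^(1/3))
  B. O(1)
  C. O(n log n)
B

f(n) = 17 is O(1).
All listed options are valid Big-O bounds (upper bounds),
but O(1) is the tightest (smallest valid bound).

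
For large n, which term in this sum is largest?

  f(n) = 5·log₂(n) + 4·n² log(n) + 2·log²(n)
4·n² log(n)

Looking at each term:
  - 5·log₂(n) is O(log n)
  - 4·n² log(n) is O(n² log n)
  - 2·log²(n) is O(log² n)

The term 4·n² log(n) (O(n² log n)) grows fastest and dominates all others.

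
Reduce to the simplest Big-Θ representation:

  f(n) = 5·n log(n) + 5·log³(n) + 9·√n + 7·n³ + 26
Θ(n³)

Order the terms by growth rate: 26 ≺ 5·log³(n) ≺ 9·√n ≺ 5·n log(n) ≺ 7·n³.
The fastest-growing term 7·n³ dominates as n → ∞; dropping its constant factor gives Θ(n³).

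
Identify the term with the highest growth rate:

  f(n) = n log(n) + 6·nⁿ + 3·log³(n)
6·nⁿ

Looking at each term:
  - n log(n) is O(n log n)
  - 6·nⁿ is O(nⁿ)
  - 3·log³(n) is O(log³ n)

The term 6·nⁿ (O(nⁿ)) grows fastest and dominates all others.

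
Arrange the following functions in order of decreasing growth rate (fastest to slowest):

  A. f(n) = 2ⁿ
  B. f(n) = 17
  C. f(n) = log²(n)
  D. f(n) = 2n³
A > D > C > B

Comparing growth rates:
A = 2ⁿ is O(2ⁿ)
D = 2n³ is O(n³)
C = log²(n) is O(log² n)
B = 17 is O(1)

Therefore, the order from fastest to slowest is: A > D > C > B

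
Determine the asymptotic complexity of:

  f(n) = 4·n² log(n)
O(n² log n)

The dominant term in 4·n² log(n) is 4·n² log(n), which is Θ(n² log n).
Constants are absorbed, so the tightest bound is O(n² log n).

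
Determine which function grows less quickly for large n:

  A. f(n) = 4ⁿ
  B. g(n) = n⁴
B

f(n) = 4ⁿ is O(4ⁿ), while g(n) = n⁴ is O(n⁴).
Since O(n⁴) grows slower than O(4ⁿ), g(n) is dominated.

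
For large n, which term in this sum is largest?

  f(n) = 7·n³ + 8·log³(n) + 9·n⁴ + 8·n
9·n⁴

Looking at each term:
  - 7·n³ is O(n³)
  - 8·log³(n) is O(log³ n)
  - 9·n⁴ is O(n⁴)
  - 8·n is O(n)

The term 9·n⁴ (O(n⁴)) grows fastest and dominates all others.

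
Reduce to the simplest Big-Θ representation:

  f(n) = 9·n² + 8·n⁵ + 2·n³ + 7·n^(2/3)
Θ(n⁵)

Order the terms by growth rate: 7·n^(2/3) ≺ 9·n² ≺ 2·n³ ≺ 8·n⁵.
The fastest-growing term 8·n⁵ dominates as n → ∞; dropping its constant factor gives Θ(n⁵).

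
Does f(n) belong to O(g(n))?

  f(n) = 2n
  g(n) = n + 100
True

f(n) = 2n and g(n) = n + 100 are both O(n).
Big-O permits equal growth rates (f ≤ c·g for some c), so f(n) = O(g(n)) is true.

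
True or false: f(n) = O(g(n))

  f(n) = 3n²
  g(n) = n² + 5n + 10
True

f(n) = 3n² and g(n) = n² + 5n + 10 are both O(n²).
Big-O permits equal growth rates (f ≤ c·g for some c), so f(n) = O(g(n)) is true.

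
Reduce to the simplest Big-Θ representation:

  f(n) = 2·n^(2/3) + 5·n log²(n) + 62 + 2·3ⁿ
Θ(3ⁿ)

Order the terms by growth rate: 62 ≺ 2·n^(2/3) ≺ 5·n log²(n) ≺ 2·3ⁿ.
The fastest-growing term 2·3ⁿ dominates as n → ∞; dropping its constant factor gives Θ(3ⁿ).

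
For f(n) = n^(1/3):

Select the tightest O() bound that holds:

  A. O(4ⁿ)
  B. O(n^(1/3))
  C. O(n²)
B

f(n) = n^(1/3) is O(n^(1/3)).
All listed options are valid Big-O bounds (upper bounds),
but O(n^(1/3)) is the tightest (smallest valid bound).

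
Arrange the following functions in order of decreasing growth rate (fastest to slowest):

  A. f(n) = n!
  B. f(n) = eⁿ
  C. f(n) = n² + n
A > B > C

Comparing growth rates:
A = n! is O(n!)
B = eⁿ is O(eⁿ)
C = n² + n is O(n²)

Therefore, the order from fastest to slowest is: A > B > C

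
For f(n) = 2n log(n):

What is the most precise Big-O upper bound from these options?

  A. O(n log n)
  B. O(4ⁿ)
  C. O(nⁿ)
A

f(n) = 2n log(n) is O(n log n).
All listed options are valid Big-O bounds (upper bounds),
but O(n log n) is the tightest (smallest valid bound).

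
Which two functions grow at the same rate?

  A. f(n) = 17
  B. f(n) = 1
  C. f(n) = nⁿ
A and B

Examining each function:
  A. 17 is O(1)
  B. 1 is O(1)
  C. nⁿ is O(nⁿ)

Functions A and B both have the same complexity class.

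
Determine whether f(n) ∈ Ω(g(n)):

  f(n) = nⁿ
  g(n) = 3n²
True

f(n) = nⁿ is O(nⁿ), and g(n) = 3n² is O(n²).
Since O(nⁿ) grows at least as fast as O(n²), f(n) = Ω(g(n)) is true.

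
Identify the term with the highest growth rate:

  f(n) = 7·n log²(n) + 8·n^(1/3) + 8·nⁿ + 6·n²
8·nⁿ

Looking at each term:
  - 7·n log²(n) is O(n log² n)
  - 8·n^(1/3) is O(n^(1/3))
  - 8·nⁿ is O(nⁿ)
  - 6·n² is O(n²)

The term 8·nⁿ (O(nⁿ)) grows fastest and dominates all others.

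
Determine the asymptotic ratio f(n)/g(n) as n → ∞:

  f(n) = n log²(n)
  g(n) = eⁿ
0

Since n log²(n) (O(n log² n)) grows slower than eⁿ (O(eⁿ)),
the ratio f(n)/g(n) → 0 as n → ∞.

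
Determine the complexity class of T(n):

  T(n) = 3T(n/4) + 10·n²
Θ(n²)

Master Theorem: a = 3, b = 4, f(n) = 10·n².
Compute the critical exponent d = log₄(3) = 0.792.
Compare f(n) = Θ(n²) against n^d:
  k = 2 > d = 0.792, so f(n) = Ω(n^(d+ε)) — Case 3.
  Regularity: a·(n/b)^2/n^2 = a/b^2 = 3/16 < 1 ✓.
  The top-level work dominates: T(n) = Θ(f(n)) = Θ(n²).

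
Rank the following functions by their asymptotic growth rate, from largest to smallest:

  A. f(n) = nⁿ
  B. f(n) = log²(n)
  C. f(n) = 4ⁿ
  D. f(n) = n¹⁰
A > C > D > B

Comparing growth rates:
A = nⁿ is O(nⁿ)
C = 4ⁿ is O(4ⁿ)
D = n¹⁰ is O(n¹⁰)
B = log²(n) is O(log² n)

Therefore, the order from fastest to slowest is: A > C > D > B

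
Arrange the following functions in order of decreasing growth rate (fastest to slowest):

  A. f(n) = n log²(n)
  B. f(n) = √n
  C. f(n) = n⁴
C > A > B

Comparing growth rates:
C = n⁴ is O(n⁴)
A = n log²(n) is O(n log² n)
B = √n is O(√n)

Therefore, the order from fastest to slowest is: C > A > B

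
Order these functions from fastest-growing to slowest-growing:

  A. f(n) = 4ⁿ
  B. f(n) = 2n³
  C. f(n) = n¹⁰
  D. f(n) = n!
D > A > C > B

Comparing growth rates:
D = n! is O(n!)
A = 4ⁿ is O(4ⁿ)
C = n¹⁰ is O(n¹⁰)
B = 2n³ is O(n³)

Therefore, the order from fastest to slowest is: D > A > C > B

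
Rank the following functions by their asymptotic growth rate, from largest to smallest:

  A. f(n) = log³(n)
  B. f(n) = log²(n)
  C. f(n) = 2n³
C > A > B

Comparing growth rates:
C = 2n³ is O(n³)
A = log³(n) is O(log³ n)
B = log²(n) is O(log² n)

Therefore, the order from fastest to slowest is: C > A > B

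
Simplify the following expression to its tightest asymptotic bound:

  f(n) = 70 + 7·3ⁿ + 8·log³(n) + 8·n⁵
Θ(3ⁿ)

Order the terms by growth rate: 70 ≺ 8·log³(n) ≺ 8·n⁵ ≺ 7·3ⁿ.
The fastest-growing term 7·3ⁿ dominates as n → ∞; dropping its constant factor gives Θ(3ⁿ).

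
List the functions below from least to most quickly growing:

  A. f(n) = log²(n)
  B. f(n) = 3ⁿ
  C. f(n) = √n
A < C < B

Comparing growth rates:
A = log²(n) is O(log² n)
C = √n is O(√n)
B = 3ⁿ is O(3ⁿ)

Therefore, the order from slowest to fastest is: A < C < B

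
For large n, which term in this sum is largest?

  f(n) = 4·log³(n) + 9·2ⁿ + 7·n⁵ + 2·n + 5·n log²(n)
9·2ⁿ

Looking at each term:
  - 4·log³(n) is O(log³ n)
  - 9·2ⁿ is O(2ⁿ)
  - 7·n⁵ is O(n⁵)
  - 2·n is O(n)
  - 5·n log²(n) is O(n log² n)

The term 9·2ⁿ (O(2ⁿ)) grows fastest and dominates all others.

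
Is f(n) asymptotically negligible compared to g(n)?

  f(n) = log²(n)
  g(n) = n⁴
True

f(n) = log²(n) is O(log² n), and g(n) = n⁴ is O(n⁴).
Since O(log² n) grows strictly slower than O(n⁴), f(n) = o(g(n)) is true.
This means lim(n→∞) f(n)/g(n) = 0.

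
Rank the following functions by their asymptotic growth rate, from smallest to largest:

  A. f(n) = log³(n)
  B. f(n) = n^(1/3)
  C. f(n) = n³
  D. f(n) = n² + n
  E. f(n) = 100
E < A < B < D < C

Comparing growth rates:
E = 100 is O(1)
A = log³(n) is O(log³ n)
B = n^(1/3) is O(n^(1/3))
D = n² + n is O(n²)
C = n³ is O(n³)

Therefore, the order from slowest to fastest is: E < A < B < D < C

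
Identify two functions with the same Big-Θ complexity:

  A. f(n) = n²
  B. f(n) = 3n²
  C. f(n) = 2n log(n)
A and B

Examining each function:
  A. n² is O(n²)
  B. 3n² is O(n²)
  C. 2n log(n) is O(n log n)

Functions A and B both have the same complexity class.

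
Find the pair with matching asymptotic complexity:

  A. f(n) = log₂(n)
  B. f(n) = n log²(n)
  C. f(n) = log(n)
A and C

Examining each function:
  A. log₂(n) is O(log n)
  B. n log²(n) is O(n log² n)
  C. log(n) is O(log n)

Functions A and C both have the same complexity class.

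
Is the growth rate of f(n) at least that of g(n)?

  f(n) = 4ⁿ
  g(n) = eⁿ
True

f(n) = 4ⁿ is O(4ⁿ), and g(n) = eⁿ is O(eⁿ).
Since O(4ⁿ) grows at least as fast as O(eⁿ), f(n) = Ω(g(n)) is true.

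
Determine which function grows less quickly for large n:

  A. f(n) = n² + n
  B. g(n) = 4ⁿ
A

f(n) = n² + n is O(n²), while g(n) = 4ⁿ is O(4ⁿ).
Since O(n²) grows slower than O(4ⁿ), f(n) is dominated.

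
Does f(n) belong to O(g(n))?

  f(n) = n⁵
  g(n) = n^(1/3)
False

f(n) = n⁵ is O(n⁵), and g(n) = n^(1/3) is O(n^(1/3)).
Since O(n⁵) grows faster than O(n^(1/3)), f(n) = O(g(n)) is false.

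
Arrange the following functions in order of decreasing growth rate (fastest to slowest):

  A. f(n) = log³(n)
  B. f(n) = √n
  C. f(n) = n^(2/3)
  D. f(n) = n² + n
D > C > B > A

Comparing growth rates:
D = n² + n is O(n²)
C = n^(2/3) is O(n^(2/3))
B = √n is O(√n)
A = log³(n) is O(log³ n)

Therefore, the order from fastest to slowest is: D > C > B > A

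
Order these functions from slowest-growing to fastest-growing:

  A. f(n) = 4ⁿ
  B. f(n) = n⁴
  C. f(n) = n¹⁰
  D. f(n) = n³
D < B < C < A

Comparing growth rates:
D = n³ is O(n³)
B = n⁴ is O(n⁴)
C = n¹⁰ is O(n¹⁰)
A = 4ⁿ is O(4ⁿ)

Therefore, the order from slowest to fastest is: D < B < C < A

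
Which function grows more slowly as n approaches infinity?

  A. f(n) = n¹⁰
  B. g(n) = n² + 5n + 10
B

f(n) = n¹⁰ is O(n¹⁰), while g(n) = n² + 5n + 10 is O(n²).
Since O(n²) grows slower than O(n¹⁰), g(n) is dominated.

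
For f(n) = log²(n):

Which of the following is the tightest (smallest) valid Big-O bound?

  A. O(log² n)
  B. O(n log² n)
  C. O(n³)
A

f(n) = log²(n) is O(log² n).
All listed options are valid Big-O bounds (upper bounds),
but O(log² n) is the tightest (smallest valid bound).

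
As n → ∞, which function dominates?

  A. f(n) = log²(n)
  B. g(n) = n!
B

f(n) = log²(n) is O(log² n), while g(n) = n! is O(n!).
Since O(n!) grows faster than O(log² n), g(n) dominates.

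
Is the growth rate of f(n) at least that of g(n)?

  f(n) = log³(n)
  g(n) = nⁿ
False

f(n) = log³(n) is O(log³ n), and g(n) = nⁿ is O(nⁿ).
Since O(log³ n) grows slower than O(nⁿ), f(n) = Ω(g(n)) is false.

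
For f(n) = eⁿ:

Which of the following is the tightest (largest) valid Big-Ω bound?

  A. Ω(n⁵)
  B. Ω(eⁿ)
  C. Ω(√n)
B

f(n) = eⁿ is Ω(eⁿ).
All listed options are valid Big-Ω bounds (lower bounds),
but Ω(eⁿ) is the tightest (largest valid bound).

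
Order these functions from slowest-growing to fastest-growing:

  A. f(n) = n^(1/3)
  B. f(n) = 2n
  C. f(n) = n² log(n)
A < B < C

Comparing growth rates:
A = n^(1/3) is O(n^(1/3))
B = 2n is O(n)
C = n² log(n) is O(n² log n)

Therefore, the order from slowest to fastest is: A < B < C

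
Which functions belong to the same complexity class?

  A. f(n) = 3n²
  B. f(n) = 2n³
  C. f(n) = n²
A and C

Examining each function:
  A. 3n² is O(n²)
  B. 2n³ is O(n³)
  C. n² is O(n²)

Functions A and C both have the same complexity class.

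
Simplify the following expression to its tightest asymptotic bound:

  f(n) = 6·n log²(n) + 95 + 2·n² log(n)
Θ(n² log n)

Order the terms by growth rate: 95 ≺ 6·n log²(n) ≺ 2·n² log(n).
The fastest-growing term 2·n² log(n) dominates as n → ∞; dropping its constant factor gives Θ(n² log n).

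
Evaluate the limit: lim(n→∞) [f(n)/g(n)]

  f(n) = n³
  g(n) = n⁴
0

Since n³ (O(n³)) grows slower than n⁴ (O(n⁴)),
the ratio f(n)/g(n) → 0 as n → ∞.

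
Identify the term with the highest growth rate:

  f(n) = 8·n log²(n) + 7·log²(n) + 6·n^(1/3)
8·n log²(n)

Looking at each term:
  - 8·n log²(n) is O(n log² n)
  - 7·log²(n) is O(log² n)
  - 6·n^(1/3) is O(n^(1/3))

The term 8·n log²(n) (O(n log² n)) grows fastest and dominates all others.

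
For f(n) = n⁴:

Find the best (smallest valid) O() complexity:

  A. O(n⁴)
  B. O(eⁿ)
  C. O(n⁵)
A

f(n) = n⁴ is O(n⁴).
All listed options are valid Big-O bounds (upper bounds),
but O(n⁴) is the tightest (smallest valid bound).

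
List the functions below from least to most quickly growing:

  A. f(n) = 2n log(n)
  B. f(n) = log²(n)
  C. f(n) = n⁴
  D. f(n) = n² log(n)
B < A < D < C

Comparing growth rates:
B = log²(n) is O(log² n)
A = 2n log(n) is O(n log n)
D = n² log(n) is O(n² log n)
C = n⁴ is O(n⁴)

Therefore, the order from slowest to fastest is: B < A < D < C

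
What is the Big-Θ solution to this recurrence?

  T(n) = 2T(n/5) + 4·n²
Θ(n²)

Master Theorem: a = 2, b = 5, f(n) = 4·n².
Compute the critical exponent d = log₅(2) = 0.431.
Compare f(n) = Θ(n²) against n^d:
  k = 2 > d = 0.431, so f(n) = Ω(n^(d+ε)) — Case 3.
  Regularity: a·(n/b)^2/n^2 = a/b^2 = 2/25 < 1 ✓.
  The top-level work dominates: T(n) = Θ(f(n)) = Θ(n²).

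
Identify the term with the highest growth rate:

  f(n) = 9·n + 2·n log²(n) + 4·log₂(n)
2·n log²(n)

Looking at each term:
  - 9·n is O(n)
  - 2·n log²(n) is O(n log² n)
  - 4·log₂(n) is O(log n)

The term 2·n log²(n) (O(n log² n)) grows fastest and dominates all others.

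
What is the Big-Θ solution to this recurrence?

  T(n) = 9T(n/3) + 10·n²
Θ(n² log n)

Master Theorem: a = 9, b = 3, f(n) = 10·n².
Compute the critical exponent d = log₃(9) = 2.
Compare f(n) = Θ(n²) against n^d:
  k = 2 = d, so f(n) = Θ(n^d) — Case 2.
  Work is balanced across levels: T(n) = Θ(n^d log n) = Θ(n² log n).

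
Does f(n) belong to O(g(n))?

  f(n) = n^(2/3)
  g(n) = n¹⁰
True

f(n) = n^(2/3) is O(n^(2/3)), and g(n) = n¹⁰ is O(n¹⁰).
Since O(n^(2/3)) ⊆ O(n¹⁰) (f grows no faster than g), f(n) = O(g(n)) is true.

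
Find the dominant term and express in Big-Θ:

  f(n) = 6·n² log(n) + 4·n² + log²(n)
Θ(n² log n)

Order the terms by growth rate: log²(n) ≺ 4·n² ≺ 6·n² log(n).
The fastest-growing term 6·n² log(n) dominates as n → ∞; dropping its constant factor gives Θ(n² log n).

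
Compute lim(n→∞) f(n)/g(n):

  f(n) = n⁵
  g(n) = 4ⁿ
0

Since n⁵ (O(n⁵)) grows slower than 4ⁿ (O(4ⁿ)),
the ratio f(n)/g(n) → 0 as n → ∞.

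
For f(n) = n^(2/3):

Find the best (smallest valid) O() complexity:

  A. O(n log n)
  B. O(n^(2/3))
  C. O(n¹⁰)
B

f(n) = n^(2/3) is O(n^(2/3)).
All listed options are valid Big-O bounds (upper bounds),
but O(n^(2/3)) is the tightest (smallest valid bound).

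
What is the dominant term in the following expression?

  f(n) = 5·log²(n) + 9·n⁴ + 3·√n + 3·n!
3·n!

Looking at each term:
  - 5·log²(n) is O(log² n)
  - 9·n⁴ is O(n⁴)
  - 3·√n is O(√n)
  - 3·n! is O(n!)

The term 3·n! (O(n!)) grows fastest and dominates all others.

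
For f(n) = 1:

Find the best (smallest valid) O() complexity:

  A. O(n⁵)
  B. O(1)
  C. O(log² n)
B

f(n) = 1 is O(1).
All listed options are valid Big-O bounds (upper bounds),
but O(1) is the tightest (smallest valid bound).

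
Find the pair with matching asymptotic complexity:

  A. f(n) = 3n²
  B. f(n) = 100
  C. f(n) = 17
B and C

Examining each function:
  A. 3n² is O(n²)
  B. 100 is O(1)
  C. 17 is O(1)

Functions B and C both have the same complexity class.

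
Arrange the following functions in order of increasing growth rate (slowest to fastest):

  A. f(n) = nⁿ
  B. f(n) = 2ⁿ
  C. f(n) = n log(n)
C < B < A

Comparing growth rates:
C = n log(n) is O(n log n)
B = 2ⁿ is O(2ⁿ)
A = nⁿ is O(nⁿ)

Therefore, the order from slowest to fastest is: C < B < A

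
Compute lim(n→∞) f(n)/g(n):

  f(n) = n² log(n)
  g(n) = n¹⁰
0

Since n² log(n) (O(n² log n)) grows slower than n¹⁰ (O(n¹⁰)),
the ratio f(n)/g(n) → 0 as n → ∞.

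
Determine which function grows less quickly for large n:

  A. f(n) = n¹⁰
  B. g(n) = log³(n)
B

f(n) = n¹⁰ is O(n¹⁰), while g(n) = log³(n) is O(log³ n).
Since O(log³ n) grows slower than O(n¹⁰), g(n) is dominated.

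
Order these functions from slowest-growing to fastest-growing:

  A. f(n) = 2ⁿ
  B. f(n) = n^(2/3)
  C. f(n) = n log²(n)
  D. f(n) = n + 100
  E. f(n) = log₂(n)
E < B < D < C < A

Comparing growth rates:
E = log₂(n) is O(log n)
B = n^(2/3) is O(n^(2/3))
D = n + 100 is O(n)
C = n log²(n) is O(n log² n)
A = 2ⁿ is O(2ⁿ)

Therefore, the order from slowest to fastest is: E < B < D < C < A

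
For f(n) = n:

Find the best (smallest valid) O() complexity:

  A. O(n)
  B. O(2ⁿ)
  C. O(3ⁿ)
A

f(n) = n is O(n).
All listed options are valid Big-O bounds (upper bounds),
but O(n) is the tightest (smallest valid bound).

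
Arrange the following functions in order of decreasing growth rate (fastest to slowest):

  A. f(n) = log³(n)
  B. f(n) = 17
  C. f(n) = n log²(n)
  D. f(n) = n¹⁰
D > C > A > B

Comparing growth rates:
D = n¹⁰ is O(n¹⁰)
C = n log²(n) is O(n log² n)
A = log³(n) is O(log³ n)
B = 17 is O(1)

Therefore, the order from fastest to slowest is: D > C > A > B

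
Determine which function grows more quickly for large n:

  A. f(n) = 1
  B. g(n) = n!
B

f(n) = 1 is O(1), while g(n) = n! is O(n!).
Since O(n!) grows faster than O(1), g(n) dominates.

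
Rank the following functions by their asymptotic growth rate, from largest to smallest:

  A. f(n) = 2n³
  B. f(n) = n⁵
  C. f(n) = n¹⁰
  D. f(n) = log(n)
C > B > A > D

Comparing growth rates:
C = n¹⁰ is O(n¹⁰)
B = n⁵ is O(n⁵)
A = 2n³ is O(n³)
D = log(n) is O(log n)

Therefore, the order from fastest to slowest is: C > B > A > D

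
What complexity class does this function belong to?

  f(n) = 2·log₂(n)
O(log n)

The dominant term in 2·log₂(n) is 2·log₂(n), which is Θ(log n).
Constants are absorbed, so the tightest bound is O(log n).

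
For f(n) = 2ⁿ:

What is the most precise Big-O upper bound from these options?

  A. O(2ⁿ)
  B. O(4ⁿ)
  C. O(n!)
A

f(n) = 2ⁿ is O(2ⁿ).
All listed options are valid Big-O bounds (upper bounds),
but O(2ⁿ) is the tightest (smallest valid bound).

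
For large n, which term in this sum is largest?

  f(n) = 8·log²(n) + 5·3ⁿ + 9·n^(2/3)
5·3ⁿ

Looking at each term:
  - 8·log²(n) is O(log² n)
  - 5·3ⁿ is O(3ⁿ)
  - 9·n^(2/3) is O(n^(2/3))

The term 5·3ⁿ (O(3ⁿ)) grows fastest and dominates all others.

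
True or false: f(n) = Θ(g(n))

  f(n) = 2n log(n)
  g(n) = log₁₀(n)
False

f(n) = 2n log(n) is O(n log n), and g(n) = log₁₀(n) is O(log n).
Since they have different growth rates, f(n) = Θ(g(n)) is false.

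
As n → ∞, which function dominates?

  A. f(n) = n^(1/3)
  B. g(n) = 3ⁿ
B

f(n) = n^(1/3) is O(n^(1/3)), while g(n) = 3ⁿ is O(3ⁿ).
Since O(3ⁿ) grows faster than O(n^(1/3)), g(n) dominates.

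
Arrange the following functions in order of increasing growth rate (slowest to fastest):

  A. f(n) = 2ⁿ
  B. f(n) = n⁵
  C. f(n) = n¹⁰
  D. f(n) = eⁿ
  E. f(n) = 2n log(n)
E < B < C < A < D

Comparing growth rates:
E = 2n log(n) is O(n log n)
B = n⁵ is O(n⁵)
C = n¹⁰ is O(n¹⁰)
A = 2ⁿ is O(2ⁿ)
D = eⁿ is O(eⁿ)

Therefore, the order from slowest to fastest is: E < B < C < A < D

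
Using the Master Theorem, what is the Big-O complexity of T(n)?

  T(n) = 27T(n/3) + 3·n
Θ(n³)

Master Theorem: a = 27, b = 3, f(n) = 3·n.
Compute the critical exponent d = log₃(27) = 3.
Compare f(n) = Θ(n) against n^d:
  k = 1 < d = 3, so f(n) = O(n^(d-ε)) — Case 1.
  The recursion cost dominates: T(n) = Θ(n^d) = Θ(n³).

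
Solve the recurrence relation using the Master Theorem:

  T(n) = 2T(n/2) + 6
Θ(n)

Master Theorem: a = 2, b = 2, f(n) = 6.
Compute the critical exponent d = log₂(2) = 1.
Compare f(n) = Θ(1) against n^d:
  k = 0 < d = 1, so f(n) = O(n^(d-ε)) — Case 1.
  The recursion cost dominates: T(n) = Θ(n^d) = Θ(n).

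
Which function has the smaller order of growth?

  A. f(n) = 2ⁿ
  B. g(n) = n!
A

f(n) = 2ⁿ is O(2ⁿ), while g(n) = n! is O(n!).
Since O(2ⁿ) grows slower than O(n!), f(n) is dominated.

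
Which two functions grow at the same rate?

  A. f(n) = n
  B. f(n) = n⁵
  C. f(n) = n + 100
A and C

Examining each function:
  A. n is O(n)
  B. n⁵ is O(n⁵)
  C. n + 100 is O(n)

Functions A and C both have the same complexity class.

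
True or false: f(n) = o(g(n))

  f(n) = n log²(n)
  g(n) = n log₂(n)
False

f(n) = n log²(n) is O(n log² n), and g(n) = n log₂(n) is O(n log n).
Since O(n log² n) grows faster than or equal to O(n log n), f(n) = o(g(n)) is false.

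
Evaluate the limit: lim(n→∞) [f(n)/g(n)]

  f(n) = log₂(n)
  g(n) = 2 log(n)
1/(2*log(2))

Since log₂(n) and 2 log(n) have the same growth rate (O(log n)),
the ratio converges to a constant: 1/(2*log(2)).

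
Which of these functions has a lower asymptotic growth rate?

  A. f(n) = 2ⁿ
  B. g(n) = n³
B

f(n) = 2ⁿ is O(2ⁿ), while g(n) = n³ is O(n³).
Since O(n³) grows slower than O(2ⁿ), g(n) is dominated.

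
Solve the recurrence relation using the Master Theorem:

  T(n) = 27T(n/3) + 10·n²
Θ(n³)

Master Theorem: a = 27, b = 3, f(n) = 10·n².
Compute the critical exponent d = log₃(27) = 3.
Compare f(n) = Θ(n²) against n^d:
  k = 2 < d = 3, so f(n) = O(n^(d-ε)) — Case 1.
  The recursion cost dominates: T(n) = Θ(n^d) = Θ(n³).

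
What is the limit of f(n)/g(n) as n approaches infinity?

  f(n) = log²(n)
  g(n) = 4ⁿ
0

Since log²(n) (O(log² n)) grows slower than 4ⁿ (O(4ⁿ)),
the ratio f(n)/g(n) → 0 as n → ∞.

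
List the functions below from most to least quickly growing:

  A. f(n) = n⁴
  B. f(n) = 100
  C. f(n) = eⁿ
C > A > B

Comparing growth rates:
C = eⁿ is O(eⁿ)
A = n⁴ is O(n⁴)
B = 100 is O(1)

Therefore, the order from fastest to slowest is: C > A > B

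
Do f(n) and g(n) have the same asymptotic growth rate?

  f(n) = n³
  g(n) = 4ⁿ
False

f(n) = n³ is O(n³), and g(n) = 4ⁿ is O(4ⁿ).
Since they have different growth rates, f(n) = Θ(g(n)) is false.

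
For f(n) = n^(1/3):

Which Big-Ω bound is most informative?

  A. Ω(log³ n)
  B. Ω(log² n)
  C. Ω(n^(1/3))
C

f(n) = n^(1/3) is Ω(n^(1/3)).
All listed options are valid Big-Ω bounds (lower bounds),
but Ω(n^(1/3)) is the tightest (largest valid bound).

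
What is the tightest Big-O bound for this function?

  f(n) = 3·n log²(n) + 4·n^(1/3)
O(n log² n)

The dominant term in 3·n log²(n) + 4·n^(1/3) is 3·n log²(n), which is Θ(n log² n).
Lower-order terms (4·n^(1/3)) are asymptotically negligible.
Constants are absorbed, so the tightest bound is O(n log² n).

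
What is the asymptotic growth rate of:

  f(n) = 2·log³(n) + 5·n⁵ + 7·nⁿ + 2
Θ(nⁿ)

Order the terms by growth rate: 2 ≺ 2·log³(n) ≺ 5·n⁵ ≺ 7·nⁿ.
The fastest-growing term 7·nⁿ dominates as n → ∞; dropping its constant factor gives Θ(nⁿ).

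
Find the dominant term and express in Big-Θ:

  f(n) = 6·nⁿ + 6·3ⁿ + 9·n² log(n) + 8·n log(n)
Θ(nⁿ)

Order the terms by growth rate: 8·n log(n) ≺ 9·n² log(n) ≺ 6·3ⁿ ≺ 6·nⁿ.
The fastest-growing term 6·nⁿ dominates as n → ∞; dropping its constant factor gives Θ(nⁿ).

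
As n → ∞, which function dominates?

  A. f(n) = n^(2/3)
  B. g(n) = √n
A

f(n) = n^(2/3) is O(n^(2/3)), while g(n) = √n is O(√n).
Since O(n^(2/3)) grows faster than O(√n), f(n) dominates.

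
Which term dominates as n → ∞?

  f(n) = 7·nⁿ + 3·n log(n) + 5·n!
7·nⁿ

Looking at each term:
  - 7·nⁿ is O(nⁿ)
  - 3·n log(n) is O(n log n)
  - 5·n! is O(n!)

The term 7·nⁿ (O(nⁿ)) grows fastest and dominates all others.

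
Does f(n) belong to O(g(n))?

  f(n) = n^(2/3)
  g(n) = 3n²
True

f(n) = n^(2/3) is O(n^(2/3)), and g(n) = 3n² is O(n²).
Since O(n^(2/3)) ⊆ O(n²) (f grows no faster than g), f(n) = O(g(n)) is true.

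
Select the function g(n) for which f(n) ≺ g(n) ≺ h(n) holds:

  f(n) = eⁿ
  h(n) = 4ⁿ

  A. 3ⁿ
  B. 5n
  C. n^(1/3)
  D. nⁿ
A

We need g(n) with eⁿ = o(g(n)) and g(n) = o(4ⁿ), i.e. O(eⁿ) ≺ g ≺ O(4ⁿ).
Check each option:
  A. 3ⁿ — O(3ⁿ) is strictly between O(eⁿ) and O(4ⁿ) ✓
  B. 5n — O(n) does not grow strictly faster than f(n)
  C. n^(1/3) — O(n^(1/3)) does not grow strictly faster than f(n)
  D. nⁿ — O(nⁿ) does not grow strictly slower than h(n)

Only option A (3ⁿ) lies strictly between.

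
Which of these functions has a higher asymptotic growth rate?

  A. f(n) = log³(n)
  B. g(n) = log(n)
A

f(n) = log³(n) is O(log³ n), while g(n) = log(n) is O(log n).
Since O(log³ n) grows faster than O(log n), f(n) dominates.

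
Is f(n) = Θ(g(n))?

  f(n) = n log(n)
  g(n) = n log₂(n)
True

f(n) = n log(n) and g(n) = n log₂(n) are both O(n log n).
Since they have the same asymptotic growth rate, f(n) = Θ(g(n)) is true.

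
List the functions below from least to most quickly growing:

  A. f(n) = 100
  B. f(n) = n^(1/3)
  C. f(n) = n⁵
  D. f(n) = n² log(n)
A < B < D < C

Comparing growth rates:
A = 100 is O(1)
B = n^(1/3) is O(n^(1/3))
D = n² log(n) is O(n² log n)
C = n⁵ is O(n⁵)

Therefore, the order from slowest to fastest is: A < B < D < C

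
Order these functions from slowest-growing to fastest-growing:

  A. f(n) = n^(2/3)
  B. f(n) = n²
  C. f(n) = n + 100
A < C < B

Comparing growth rates:
A = n^(2/3) is O(n^(2/3))
C = n + 100 is O(n)
B = n² is O(n²)

Therefore, the order from slowest to fastest is: A < C < B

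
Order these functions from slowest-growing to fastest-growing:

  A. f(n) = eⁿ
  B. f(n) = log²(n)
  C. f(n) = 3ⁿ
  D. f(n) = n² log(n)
B < D < A < C

Comparing growth rates:
B = log²(n) is O(log² n)
D = n² log(n) is O(n² log n)
A = eⁿ is O(eⁿ)
C = 3ⁿ is O(3ⁿ)

Therefore, the order from slowest to fastest is: B < D < A < C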